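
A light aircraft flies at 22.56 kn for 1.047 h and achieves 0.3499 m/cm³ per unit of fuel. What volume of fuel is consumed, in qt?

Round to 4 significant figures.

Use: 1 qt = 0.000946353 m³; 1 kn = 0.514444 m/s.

132.1 qt

22.56 kn → 11.6059 m/s
1.047 h → 3769.2 s
d = v × t = 11.6059 × 3769.2 = 43745 m
0.3499 m/cm³ → 349900 m/m³
V = d / (distance per unit fuel) = 43745 / 349900 = 0.125021 m³
In qt: 0.125021 / 0.000946353 = 132.108 qt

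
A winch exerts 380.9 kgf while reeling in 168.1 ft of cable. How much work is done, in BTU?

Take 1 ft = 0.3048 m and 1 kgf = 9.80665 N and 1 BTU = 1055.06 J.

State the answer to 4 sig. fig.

380.9 kgf × 9.80665 → 3735.35 N
168.1 ft × 0.3048 → 51.2369 m
W = F × d = 3735.35 N × 51.2369 m = 191388 J
191388 J ÷ (1055.06 J/BTU) = 181.4 BTU

181.4 BTU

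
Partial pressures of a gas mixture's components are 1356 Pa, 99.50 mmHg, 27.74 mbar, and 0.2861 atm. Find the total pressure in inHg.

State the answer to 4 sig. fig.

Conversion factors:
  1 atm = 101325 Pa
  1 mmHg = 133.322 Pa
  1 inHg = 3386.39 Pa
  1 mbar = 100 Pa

1356 Pa (already Pa)
99.50 mmHg × 133.322 = 13265.5 Pa
27.74 mbar × 100 = 2774 Pa
0.2861 atm × 101325 = 28989.1 Pa
Combined: 1356 + 13265.5 + 2774 + 28989.1 = 46384.6 Pa
In inHg: 46384.6 / 3386.39 = 13.6974 inHg

13.70 inHg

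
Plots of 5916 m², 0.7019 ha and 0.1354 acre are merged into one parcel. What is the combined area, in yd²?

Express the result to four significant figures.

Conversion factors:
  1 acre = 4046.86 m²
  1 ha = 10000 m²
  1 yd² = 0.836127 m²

1.613×10⁴ yd²

5916 m² (already m²)
0.7019 ha × 10000 = 7019 m²
0.1354 acre × 4046.86 = 547.945 m²
Combined: 5916 + 7019 + 547.945 = 13482.9 m²
In yd²: 13482.9 / 0.836127 = 16125.4 yd²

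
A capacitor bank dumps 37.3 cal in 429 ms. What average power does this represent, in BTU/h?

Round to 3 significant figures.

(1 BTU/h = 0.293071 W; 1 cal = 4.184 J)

37.3 cal × 4.184 → 156.063 J
429 ms × 0.001 → 0.429 s
P = E / t = 156.063 J / 0.429 s = 363.783 W
363.783 W ÷ (0.293071 W/BTU/h) = 1241.28 BTU/h

1240 BTU/h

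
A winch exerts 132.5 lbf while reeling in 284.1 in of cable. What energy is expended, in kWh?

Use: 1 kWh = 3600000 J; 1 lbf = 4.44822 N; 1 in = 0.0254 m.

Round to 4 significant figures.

132.5 lbf × 4.44822 = 589.389 N
284.1 in × 0.0254 = 7.21614 m
W = F × d = 589.389 N × 7.21614 m = 4253.11 J
4253.11 J ÷ (3600000 J/kWh) = 0.00118142 kWh

0.001181 kWh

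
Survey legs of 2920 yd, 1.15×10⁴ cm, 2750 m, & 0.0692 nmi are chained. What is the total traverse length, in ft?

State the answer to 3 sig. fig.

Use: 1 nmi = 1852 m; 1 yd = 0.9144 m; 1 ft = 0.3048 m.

1.86×10⁴ ft

2920 yd × 0.9144 = 2670.05 m
1.15×10⁴ cm × 0.01 = 115 m
2750 m (already m)
0.0692 nmi × 1852 = 128.158 m
Sum: 2670.05 + 115 + 2750 + 128.158 = 5663.21 m
In ft: 5663.21 / 0.3048 = 18580.1 ft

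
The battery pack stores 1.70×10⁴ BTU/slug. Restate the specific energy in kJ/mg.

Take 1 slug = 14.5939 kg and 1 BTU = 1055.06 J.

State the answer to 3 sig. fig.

1.70×10⁴ BTU/slug × 1055.06 J/BTU ÷ 14.5939 kg/slug = 1.22901×10⁶ J/kg
1.22901×10⁶ J/kg ÷ 1000 J/kJ × 10⁻⁶ kg/mg = 0.00122901 kJ/mg

0.00123 kJ/mg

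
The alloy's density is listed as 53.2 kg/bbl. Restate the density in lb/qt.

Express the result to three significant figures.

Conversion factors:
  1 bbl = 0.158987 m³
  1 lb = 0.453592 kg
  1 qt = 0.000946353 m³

0.698 lb/qt

53.2 kg/bbl ÷ 0.158987 m³/bbl = 334.619 kg/m³
334.619 kg/m³ ÷ 0.453592 kg/lb × 0.000946353 m³/qt = 0.698133 lb/qt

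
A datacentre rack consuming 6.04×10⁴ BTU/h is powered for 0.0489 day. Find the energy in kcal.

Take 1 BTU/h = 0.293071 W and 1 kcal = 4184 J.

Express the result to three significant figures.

6.04×10⁴ BTU/h × 0.293071 = 17701.5 W
0.0489 day × 86400 = 4224.96 s
E = P × t = 17701.5 W × 4224.96 s = 7.47881×10⁷ J
7.47881×10⁷ J ÷ (4184 J/kcal) = 17874.8 kcal

1.79×10⁴ kcal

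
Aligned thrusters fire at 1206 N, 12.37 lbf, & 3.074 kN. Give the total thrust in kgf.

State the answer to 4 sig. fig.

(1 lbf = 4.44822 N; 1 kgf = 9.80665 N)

442.0 kgf

1206 N (already N)
12.37 lbf × 4.44822 = 55.0245 N
3.074 kN × 1000 = 3074 N
Sum: 1206 + 55.0245 + 3074 = 4335.02 N
In kgf: 4335.02 / 9.80665 = 442.049 kgf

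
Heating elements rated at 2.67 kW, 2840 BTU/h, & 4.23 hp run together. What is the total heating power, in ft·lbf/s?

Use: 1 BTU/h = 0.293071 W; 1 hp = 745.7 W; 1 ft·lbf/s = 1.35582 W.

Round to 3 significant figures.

2.67 kW × 1000 → 2670 W
2840 BTU/h × 0.293071 → 832.322 W
4.23 hp × 745.7 → 3154.31 W
Combined: 2670 + 832.322 + 3154.31 = 6656.63 W
In ft·lbf/s: 6656.63 / 1.35582 = 4909.67 ft·lbf/s

4910 ft·lbf/s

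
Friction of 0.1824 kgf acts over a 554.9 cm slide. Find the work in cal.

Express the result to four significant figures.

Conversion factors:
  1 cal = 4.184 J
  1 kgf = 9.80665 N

0.1824 kgf × 9.80665 → 1.78873 N
554.9 cm × 0.01 → 5.549 m
W = F × d = 1.78873 N × 5.549 m = 9.92566 J
9.92566 J ÷ (4.184 J/cal) = 2.37229 cal

2.372 cal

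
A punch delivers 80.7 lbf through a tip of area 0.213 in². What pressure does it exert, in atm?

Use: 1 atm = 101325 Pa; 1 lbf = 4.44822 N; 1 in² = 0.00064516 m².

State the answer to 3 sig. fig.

25.8 atm

80.7 lbf × 4.44822 → 358.971 N
0.213 in² × 0.00064516 → 1.37419×10⁻⁴ m²
P = F / A = 358.971 N / 1.37419×10⁻⁴ m² = 2.61224×10⁶ Pa
2.61224×10⁶ Pa ÷ (101325 Pa/atm) = 25.7808 atm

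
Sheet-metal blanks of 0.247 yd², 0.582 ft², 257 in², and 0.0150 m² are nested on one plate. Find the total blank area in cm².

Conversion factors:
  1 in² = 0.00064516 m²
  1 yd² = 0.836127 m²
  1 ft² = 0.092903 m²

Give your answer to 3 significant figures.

0.247 yd² × 0.836127 → 0.206523 m²
0.582 ft² × 0.092903 → 0.0540695 m²
257 in² × 0.00064516 → 0.165806 m²
0.0150 m² (already m²)
Sum: 0.206523 + 0.0540695 + 0.165806 + 0.015 = 0.441398 m²
In cm²: 0.441398 / 0.0001 = 4413.98 cm²

4410 cm²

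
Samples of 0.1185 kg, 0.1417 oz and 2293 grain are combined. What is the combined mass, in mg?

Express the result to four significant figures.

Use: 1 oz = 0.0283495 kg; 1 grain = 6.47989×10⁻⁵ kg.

2.711×10⁵ mg

0.1185 kg (already kg)
0.1417 oz × 0.0283495 = 0.00401712 kg
2293 grain × 6.47989×10⁻⁵ = 0.148584 kg
Total: 0.1185 + 0.00401712 + 0.148584 = 0.271101 kg
In mg: 0.271101 / 10⁻⁶ = 271101 mg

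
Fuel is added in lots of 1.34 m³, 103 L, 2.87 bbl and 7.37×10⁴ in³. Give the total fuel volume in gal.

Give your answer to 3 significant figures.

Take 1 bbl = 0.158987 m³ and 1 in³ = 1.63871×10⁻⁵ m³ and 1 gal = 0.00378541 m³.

821 gal

1.34 m³ (already m³)
103 L × 0.001 → 0.103 m³
2.87 bbl × 0.158987 → 0.456293 m³
7.37×10⁴ in³ × 1.63871×10⁻⁵ → 1.20773 m³
Combined: 1.34 + 0.103 + 0.456293 + 1.20773 = 3.10702 m³
In gal: 3.10702 / 0.00378541 = 820.788 gal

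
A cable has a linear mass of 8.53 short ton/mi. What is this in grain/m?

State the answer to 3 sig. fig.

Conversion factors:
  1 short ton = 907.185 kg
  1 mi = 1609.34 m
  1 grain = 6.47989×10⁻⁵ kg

8.53 short ton/mi × 907.185 kg/short ton ÷ 1609.34 m/mi = 4.80836 kg/m
4.80836 kg/m ÷ 6.47989×10⁻⁵ kg/grain = 74204.3 grain/m

7.42×10⁴ grain/m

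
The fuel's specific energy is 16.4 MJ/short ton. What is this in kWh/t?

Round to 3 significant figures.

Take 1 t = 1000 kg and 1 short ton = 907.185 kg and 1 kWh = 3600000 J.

16.4 MJ/short ton × 1000000 J/MJ ÷ 907.185 kg/short ton = 18077.9 J/kg
18077.9 J/kg ÷ 3600000 J/kWh × 1000 kg/t = 5.02164 kWh/t

5.02 kWh/t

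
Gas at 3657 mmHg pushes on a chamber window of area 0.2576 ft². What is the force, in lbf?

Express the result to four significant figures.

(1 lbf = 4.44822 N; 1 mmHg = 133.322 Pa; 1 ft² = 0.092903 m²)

3657 mmHg × 133.322 = 487559 Pa
0.2576 ft² × 0.092903 = 0.0239318 m²
F = P × A = 487559 Pa × 0.0239318 m² = 11668.2 N
11668.2 N ÷ (4.44822 N/lbf) = 2623.12 lbf

2623 lbf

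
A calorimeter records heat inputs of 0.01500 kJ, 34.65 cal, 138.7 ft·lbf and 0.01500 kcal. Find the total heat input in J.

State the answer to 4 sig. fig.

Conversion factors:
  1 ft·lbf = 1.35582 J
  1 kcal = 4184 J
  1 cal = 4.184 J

410.8 J

0.01500 kJ × 1000 = 15 J
34.65 cal × 4.184 = 144.976 J
138.7 ft·lbf × 1.35582 = 188.052 J
0.01500 kcal × 4184 = 62.76 J
Combined: 15 + 144.976 + 188.052 + 62.76 = 410.788 J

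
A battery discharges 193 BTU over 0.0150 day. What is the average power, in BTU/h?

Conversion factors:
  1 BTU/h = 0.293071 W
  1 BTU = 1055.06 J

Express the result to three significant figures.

536 BTU/h

193 BTU × 1055.06 = 203627 J
0.0150 day × 86400 = 1296 s
P = E / t = 203627 J / 1296 s = 157.12 W
157.12 W ÷ (0.293071 W/BTU/h) = 536.116 BTU/h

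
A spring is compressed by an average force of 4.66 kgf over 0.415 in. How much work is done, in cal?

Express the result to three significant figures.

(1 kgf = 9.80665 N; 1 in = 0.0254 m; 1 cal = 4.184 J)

4.66 kgf × 9.80665 → 45.699 N
0.415 in × 0.0254 → 0.010541 m
W = F × d = 45.699 N × 0.010541 m = 0.481713 J
0.481713 J ÷ (4.184 J/cal) = 0.115132 cal

0.115 cal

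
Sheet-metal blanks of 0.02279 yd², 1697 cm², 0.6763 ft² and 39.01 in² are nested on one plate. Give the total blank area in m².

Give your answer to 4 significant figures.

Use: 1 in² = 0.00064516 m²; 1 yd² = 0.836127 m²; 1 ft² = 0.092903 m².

0.2768 m²

0.02279 yd² × 0.836127 = 0.0190553 m²
1697 cm² × 0.0001 = 0.1697 m²
0.6763 ft² × 0.092903 = 0.0628303 m²
39.01 in² × 0.00064516 = 0.0251677 m²
Combined: 0.0190553 + 0.1697 + 0.0628303 + 0.0251677 = 0.276753 m²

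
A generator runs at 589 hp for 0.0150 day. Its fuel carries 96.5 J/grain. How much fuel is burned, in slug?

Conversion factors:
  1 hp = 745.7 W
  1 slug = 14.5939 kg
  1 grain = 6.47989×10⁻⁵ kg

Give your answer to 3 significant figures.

589 hp → 439217 W
0.0150 day → 1296 s
E = P × t = 439217 × 1296 = 5.69225×10⁸ J
96.5 J/grain → 1.48922×10⁶ J/kg
m = E / e_s = 5.69225×10⁸ / 1.48922×10⁶ = 382.23 kg
In slug: 382.23 / 14.5939 = 26.1911 slug

26.2 slug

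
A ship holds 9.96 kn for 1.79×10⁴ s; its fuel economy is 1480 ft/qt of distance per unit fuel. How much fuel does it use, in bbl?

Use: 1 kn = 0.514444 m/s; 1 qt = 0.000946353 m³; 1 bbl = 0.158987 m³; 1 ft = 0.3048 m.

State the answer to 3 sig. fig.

9.96 kn → 5.12386 m/s
d = v × t = 5.12386 × 17900 = 91717.1 m
1480 ft/qt → 476676 m/m³
V = d / (distance per unit fuel) = 91717.1 / 476676 = 0.19241 m³
In bbl: 0.19241 / 0.158987 = 1.21022 bbl

1.21 bbl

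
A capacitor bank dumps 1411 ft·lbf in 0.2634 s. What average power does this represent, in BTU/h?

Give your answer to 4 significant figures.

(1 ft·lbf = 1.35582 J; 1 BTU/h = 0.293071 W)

2.478×10⁴ BTU/h

1411 ft·lbf × 1.35582 → 1913.06 J
P = E / t = 1913.06 J / 0.2634 s = 7262.95 W
7262.95 W ÷ (0.293071 W/BTU/h) = 24782.2 BTU/h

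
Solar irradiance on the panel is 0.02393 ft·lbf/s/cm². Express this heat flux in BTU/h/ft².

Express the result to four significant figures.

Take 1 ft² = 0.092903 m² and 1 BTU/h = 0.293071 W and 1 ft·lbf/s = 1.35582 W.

0.02393 ft·lbf/s/cm² × 1.35582 W/ft·lbf/s ÷ 0.0001 m²/cm² = 324.448 W/m²
324.448 W/m² ÷ 0.293071 W/BTU/h × 0.092903 m²/ft² = 102.849 BTU/h/ft²

102.8 BTU/h/ft²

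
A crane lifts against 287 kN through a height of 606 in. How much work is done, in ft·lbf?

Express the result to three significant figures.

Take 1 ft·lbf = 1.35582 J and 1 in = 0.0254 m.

3.26×10⁶ ft·lbf

287 kN × 1000 = 287000 N
606 in × 0.0254 = 15.3924 m
W = F × d = 287000 N × 15.3924 m = 4.41762×10⁶ J
4.41762×10⁶ J ÷ (1.35582 J/ft·lbf) = 3.25826×10⁶ ft·lbf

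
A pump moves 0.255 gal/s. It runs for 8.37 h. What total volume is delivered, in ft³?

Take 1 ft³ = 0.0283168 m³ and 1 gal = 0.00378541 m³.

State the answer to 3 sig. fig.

0.255 gal/s → 9.6528×10⁻⁴ m³/s
8.37 h → 30132 s
V = Q × t = 9.6528×10⁻⁴ × 30132 = 29.0858 m³
In ft³: 29.0858 / 0.0283168 = 1027.16 ft³

1030 ft³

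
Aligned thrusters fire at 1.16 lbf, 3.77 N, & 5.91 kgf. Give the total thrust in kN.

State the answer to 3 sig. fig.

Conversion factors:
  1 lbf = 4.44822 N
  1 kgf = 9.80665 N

1.16 lbf × 4.44822 = 5.15994 N
3.77 N (already N)
5.91 kgf × 9.80665 = 57.9573 N
Sum: 5.15994 + 3.77 + 57.9573 = 66.8872 N
In kN: 66.8872 / 1000 = 0.0668872 kN

0.0669 kN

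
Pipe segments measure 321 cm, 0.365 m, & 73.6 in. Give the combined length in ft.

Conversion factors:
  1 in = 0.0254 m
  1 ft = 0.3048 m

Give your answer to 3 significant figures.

17.9 ft

321 cm × 0.01 → 3.21 m
0.365 m (already m)
73.6 in × 0.0254 → 1.86944 m
Total: 3.21 + 0.365 + 1.86944 = 5.44444 m
In ft: 5.44444 / 0.3048 = 17.8623 ft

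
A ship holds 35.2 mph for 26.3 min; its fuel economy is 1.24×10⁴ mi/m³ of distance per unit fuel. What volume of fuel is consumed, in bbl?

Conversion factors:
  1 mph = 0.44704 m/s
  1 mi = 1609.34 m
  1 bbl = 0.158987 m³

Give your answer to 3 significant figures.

0.00783 bbl

35.2 mph → 15.7358 m/s
26.3 min → 1578 s
d = v × t = 15.7358 × 1578 = 24831.1 m
1.24×10⁴ mi/m³ → 1.99558×10⁷ m/m³
V = d / (distance per unit fuel) = 24831.1 / 1.99558×10⁷ = 0.0012443 m³
In bbl: 0.0012443 / 0.158987 = 0.00782643 bbl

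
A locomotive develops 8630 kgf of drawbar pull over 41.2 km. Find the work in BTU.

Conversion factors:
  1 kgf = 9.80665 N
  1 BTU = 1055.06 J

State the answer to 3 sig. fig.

3.30×10⁶ BTU

8630 kgf × 9.80665 = 84631.4 N
41.2 km × 1000 = 41200 m
W = F × d = 84631.4 N × 41200 m = 3.48681×10⁹ J
3.48681×10⁹ J ÷ (1055.06 J/BTU) = 3.30485×10⁶ BTU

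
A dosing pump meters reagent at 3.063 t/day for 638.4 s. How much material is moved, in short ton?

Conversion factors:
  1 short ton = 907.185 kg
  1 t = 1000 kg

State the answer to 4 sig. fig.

3.063 t/day → 0.0354514 kg/s
m = ṁ × t = 0.0354514 × 638.4 = 22.6322 kg
In short ton: 22.6322 / 907.185 = 0.0249477 short ton

0.02495 short ton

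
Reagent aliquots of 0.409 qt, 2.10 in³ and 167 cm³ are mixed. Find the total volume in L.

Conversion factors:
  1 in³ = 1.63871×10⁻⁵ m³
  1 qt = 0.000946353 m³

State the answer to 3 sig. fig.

0.409 qt × 0.000946353 = 3.87058×10⁻⁴ m³
2.10 in³ × 1.63871×10⁻⁵ = 3.44129×10⁻⁵ m³
167 cm³ × 10⁻⁶ = 1.67×10⁻⁴ m³
Sum: 3.87058×10⁻⁴ + 3.44129×10⁻⁵ + 1.67×10⁻⁴ = 5.88471×10⁻⁴ m³
In L: 5.88471×10⁻⁴ / 0.001 = 0.588471 L

0.588 L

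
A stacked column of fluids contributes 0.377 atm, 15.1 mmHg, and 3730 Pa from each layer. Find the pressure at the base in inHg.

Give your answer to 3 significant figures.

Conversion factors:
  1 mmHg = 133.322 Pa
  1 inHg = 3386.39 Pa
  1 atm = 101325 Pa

0.377 atm × 101325 = 38199.5 Pa
15.1 mmHg × 133.322 = 2013.16 Pa
3730 Pa (already Pa)
Total: 38199.5 + 2013.16 + 3730 = 43942.7 Pa
In inHg: 43942.7 / 3386.39 = 12.9763 inHg

13.0 inHg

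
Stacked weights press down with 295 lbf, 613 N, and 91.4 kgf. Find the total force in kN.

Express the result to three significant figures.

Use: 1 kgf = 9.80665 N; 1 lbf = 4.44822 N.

2.82 kN

295 lbf × 4.44822 = 1312.22 N
613 N (already N)
91.4 kgf × 9.80665 = 896.328 N
Combined: 1312.22 + 613 + 896.328 = 2821.55 N
In kN: 2821.55 / 1000 = 2.82155 kN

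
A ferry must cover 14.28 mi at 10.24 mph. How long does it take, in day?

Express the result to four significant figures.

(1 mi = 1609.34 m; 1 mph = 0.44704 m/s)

0.05811 day

14.28 mi × 1609.34 = 22981.4 m
10.24 mph × 0.44704 = 4.57769 m/s
t = d / v = 22981.4 m / 4.57769 m/s = 5020.31 s
5020.31 s ÷ (86400 s/day) = 0.0581054 day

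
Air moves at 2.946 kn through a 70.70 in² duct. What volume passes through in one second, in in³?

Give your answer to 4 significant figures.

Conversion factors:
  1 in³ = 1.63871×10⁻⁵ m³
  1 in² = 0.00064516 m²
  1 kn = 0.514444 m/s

2.946 kn × 0.514444 → 1.51555 m/s
70.70 in² × 0.00064516 → 0.0456128 m²
V = v × A × t = 1.51555 m/s × 0.0456128 m² × 1 s = 0.0691285 m³
0.0691285 m³ ÷ (1.63871×10⁻⁵ m³/in³) = 4218.47 in³

4218 in³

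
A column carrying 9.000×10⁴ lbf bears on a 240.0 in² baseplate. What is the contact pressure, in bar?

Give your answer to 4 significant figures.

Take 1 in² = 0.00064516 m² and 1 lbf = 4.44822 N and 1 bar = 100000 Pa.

9.000×10⁴ lbf × 4.44822 → 400340 N
240.0 in² × 0.00064516 → 0.154838 m²
P = F / A = 400340 N / 0.154838 m² = 2.58554×10⁶ Pa
2.58554×10⁶ Pa ÷ (100000 Pa/bar) = 25.8554 bar

25.86 bar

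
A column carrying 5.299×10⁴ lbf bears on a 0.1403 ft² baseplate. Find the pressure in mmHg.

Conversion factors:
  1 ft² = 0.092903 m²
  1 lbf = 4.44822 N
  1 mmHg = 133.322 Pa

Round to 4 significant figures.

5.299×10⁴ lbf × 4.44822 → 235711 N
0.1403 ft² × 0.092903 → 0.0130343 m²
P = F / A = 235711 N / 0.0130343 m² = 1.80839×10⁷ Pa
1.80839×10⁷ Pa ÷ (133.322 Pa/mmHg) = 135641 mmHg

1.356×10⁵ mmHg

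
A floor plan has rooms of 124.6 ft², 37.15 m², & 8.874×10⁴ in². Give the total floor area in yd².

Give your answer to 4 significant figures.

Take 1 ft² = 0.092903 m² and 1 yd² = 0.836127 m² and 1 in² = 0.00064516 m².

124.6 ft² × 0.092903 = 11.5757 m²
37.15 m² (already m²)
8.874×10⁴ in² × 0.00064516 = 57.2515 m²
Combined: 11.5757 + 37.15 + 57.2515 = 105.977 m²
In yd²: 105.977 / 0.836127 = 126.747 yd²

126.7 yd²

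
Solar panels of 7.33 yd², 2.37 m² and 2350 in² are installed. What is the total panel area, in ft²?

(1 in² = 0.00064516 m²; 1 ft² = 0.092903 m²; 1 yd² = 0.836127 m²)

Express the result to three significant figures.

108 ft²

7.33 yd² × 0.836127 = 6.12881 m²
2.37 m² (already m²)
2350 in² × 0.00064516 = 1.51613 m²
Sum: 6.12881 + 2.37 + 1.51613 = 10.0149 m²
In ft²: 10.0149 / 0.092903 = 107.8 ft²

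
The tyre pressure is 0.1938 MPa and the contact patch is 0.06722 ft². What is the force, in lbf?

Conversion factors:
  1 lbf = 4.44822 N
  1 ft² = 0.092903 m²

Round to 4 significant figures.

0.1938 MPa × 1000000 → 193800 Pa
0.06722 ft² × 0.092903 → 0.00624494 m²
F = P × A = 193800 Pa × 0.00624494 m² = 1210.27 N
1210.27 N ÷ (4.44822 N/lbf) = 272.08 lbf

272.1 lbf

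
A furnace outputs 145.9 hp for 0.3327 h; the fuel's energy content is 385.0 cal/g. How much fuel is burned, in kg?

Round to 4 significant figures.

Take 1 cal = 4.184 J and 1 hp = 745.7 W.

80.90 kg

145.9 hp → 108798 W
0.3327 h → 1197.72 s
E = P × t = 108798 × 1197.72 = 1.3031×10⁸ J
385.0 cal/g → 1.61084×10⁶ J/kg
m = E / e_s = 1.3031×10⁸ / 1.61084×10⁶ = 80.8957 kg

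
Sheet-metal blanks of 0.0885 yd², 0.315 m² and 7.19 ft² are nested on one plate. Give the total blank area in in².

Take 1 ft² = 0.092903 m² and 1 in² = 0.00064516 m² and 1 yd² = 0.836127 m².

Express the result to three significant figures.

0.0885 yd² × 0.836127 = 0.0739972 m²
0.315 m² (already m²)
7.19 ft² × 0.092903 = 0.667973 m²
Total: 0.0739972 + 0.315 + 0.667973 = 1.05697 m²
In in²: 1.05697 / 0.00064516 = 1638.31 in²

1640 in²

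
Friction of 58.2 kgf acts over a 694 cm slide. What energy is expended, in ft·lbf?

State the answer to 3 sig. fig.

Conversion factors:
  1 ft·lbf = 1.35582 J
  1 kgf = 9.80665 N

2920 ft·lbf

58.2 kgf × 9.80665 → 570.747 N
694 cm × 0.01 → 6.94 m
W = F × d = 570.747 N × 6.94 m = 3960.98 J
3960.98 J ÷ (1.35582 J/ft·lbf) = 2921.46 ft·lbf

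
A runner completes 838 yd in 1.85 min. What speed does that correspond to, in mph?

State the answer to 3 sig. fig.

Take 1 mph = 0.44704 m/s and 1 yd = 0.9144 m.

15.4 mph

838 yd × 0.9144 → 766.267 m
1.85 min × 60 → 111 s
v = d / t = 766.267 m / 111 s = 6.90331 m/s
6.90331 m/s ÷ (0.44704 m/s/mph) = 15.4423 mph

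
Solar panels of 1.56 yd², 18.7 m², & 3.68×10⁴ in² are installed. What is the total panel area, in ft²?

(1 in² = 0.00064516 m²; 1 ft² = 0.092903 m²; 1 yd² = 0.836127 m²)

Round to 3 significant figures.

1.56 yd² × 0.836127 → 1.30436 m²
18.7 m² (already m²)
3.68×10⁴ in² × 0.00064516 → 23.7419 m²
Total: 1.30436 + 18.7 + 23.7419 = 43.7463 m²
In ft²: 43.7463 / 0.092903 = 470.881 ft²

471 ft²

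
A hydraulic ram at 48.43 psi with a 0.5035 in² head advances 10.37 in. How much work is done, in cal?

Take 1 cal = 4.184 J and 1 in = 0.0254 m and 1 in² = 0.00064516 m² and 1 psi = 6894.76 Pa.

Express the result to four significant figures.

6.828 cal

48.43 psi → 333913 Pa
0.5035 in² → 3.24838×10⁻⁴ m²
F = P × A = 333913 × 3.24838×10⁻⁴ = 108.468 N
10.37 in → 0.263398 m
W = F × d = 108.468 × 0.263398 = 28.5703 J
In cal: 28.5703 / 4.184 = 6.82847 cal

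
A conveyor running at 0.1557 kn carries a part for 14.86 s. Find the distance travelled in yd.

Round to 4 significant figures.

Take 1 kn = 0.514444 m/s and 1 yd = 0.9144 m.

1.302 yd

0.1557 kn × 0.514444 → 0.0800989 m/s
d = v × t = 0.0800989 m/s × 14.86 s = 1.19027 m
1.19027 m ÷ (0.9144 m/yd) = 1.3017 yd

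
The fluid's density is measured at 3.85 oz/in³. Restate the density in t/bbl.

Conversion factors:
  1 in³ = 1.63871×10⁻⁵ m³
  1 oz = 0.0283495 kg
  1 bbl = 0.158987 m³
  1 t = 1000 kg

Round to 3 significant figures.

1.06 t/bbl

3.85 oz/in³ × 0.0283495 kg/oz ÷ 1.63871×10⁻⁵ m³/in³ = 6660.46 kg/m³
6660.46 kg/m³ ÷ 1000 kg/t × 0.158987 m³/bbl = 1.05893 t/bbl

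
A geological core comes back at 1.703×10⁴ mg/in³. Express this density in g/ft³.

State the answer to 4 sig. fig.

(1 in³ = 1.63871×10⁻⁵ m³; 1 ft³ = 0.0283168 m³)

2.943×10⁴ g/ft³

1.703×10⁴ mg/in³ × 10⁻⁶ kg/mg ÷ 1.63871×10⁻⁵ m³/in³ = 1039.23 kg/m³
1039.23 kg/m³ ÷ 0.001 kg/g × 0.0283168 m³/ft³ = 29427.7 g/ft³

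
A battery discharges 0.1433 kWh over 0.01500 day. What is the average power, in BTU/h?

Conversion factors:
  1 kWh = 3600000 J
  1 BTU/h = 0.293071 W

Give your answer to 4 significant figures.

0.1433 kWh × 3600000 → 515880 J
0.01500 day × 86400 → 1296 s
P = E / t = 515880 J / 1296 s = 398.056 W
398.056 W ÷ (0.293071 W/BTU/h) = 1358.22 BTU/h

1358 BTU/h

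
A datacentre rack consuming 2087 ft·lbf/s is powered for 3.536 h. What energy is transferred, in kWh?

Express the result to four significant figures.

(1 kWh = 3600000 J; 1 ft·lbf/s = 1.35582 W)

2087 ft·lbf/s × 1.35582 = 2829.6 W
3.536 h × 3600 = 12729.6 s
E = P × t = 2829.6 W × 12729.6 s = 3.60197×10⁷ J
3.60197×10⁷ J ÷ (3600000 J/kWh) = 10.0055 kWh

10.01 kWh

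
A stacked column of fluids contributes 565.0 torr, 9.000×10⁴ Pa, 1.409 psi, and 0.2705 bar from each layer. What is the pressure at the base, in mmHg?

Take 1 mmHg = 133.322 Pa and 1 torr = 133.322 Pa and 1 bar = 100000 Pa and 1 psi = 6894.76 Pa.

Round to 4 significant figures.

1516 mmHg

565.0 torr × 133.322 = 75326.9 Pa
9.000×10⁴ Pa (already Pa)
1.409 psi × 6894.76 = 9714.72 Pa
0.2705 bar × 100000 = 27050 Pa
Combined: 75326.9 + 90000 + 9714.72 + 27050 = 202092 Pa
In mmHg: 202092 / 133.322 = 1515.82 mmHg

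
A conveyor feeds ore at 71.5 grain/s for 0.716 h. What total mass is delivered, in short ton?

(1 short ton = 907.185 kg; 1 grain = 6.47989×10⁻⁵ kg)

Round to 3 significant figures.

71.5 grain/s → 0.00463312 kg/s
0.716 h → 2577.6 s
m = ṁ × t = 0.00463312 × 2577.6 = 11.9423 kg
In short ton: 11.9423 / 907.185 = 0.0131641 short ton

0.0132 short ton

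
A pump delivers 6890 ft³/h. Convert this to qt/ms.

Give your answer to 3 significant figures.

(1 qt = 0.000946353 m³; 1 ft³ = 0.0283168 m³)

6890 ft³/h × 0.0283168 m³/ft³ ÷ 3600 s/h = 0.0541952 m³/s
0.0541952 m³/s ÷ 0.000946353 m³/qt × 0.001 s/ms = 0.0572674 qt/ms

0.0573 qt/ms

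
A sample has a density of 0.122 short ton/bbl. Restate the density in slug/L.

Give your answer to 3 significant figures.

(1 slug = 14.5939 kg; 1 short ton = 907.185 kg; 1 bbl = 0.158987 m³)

0.122 short ton/bbl × 907.185 kg/short ton ÷ 0.158987 m³/bbl = 696.136 kg/m³
696.136 kg/m³ ÷ 14.5939 kg/slug × 0.001 m³/L = 0.0477005 slug/L

0.0477 slug/L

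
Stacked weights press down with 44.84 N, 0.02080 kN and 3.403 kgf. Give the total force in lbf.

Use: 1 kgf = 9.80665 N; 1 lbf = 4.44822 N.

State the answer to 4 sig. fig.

44.84 N (already N)
0.02080 kN × 1000 = 20.8 N
3.403 kgf × 9.80665 = 33.372 N
Combined: 44.84 + 20.8 + 33.372 = 99.012 N
In lbf: 99.012 / 4.44822 = 22.2588 lbf

22.26 lbf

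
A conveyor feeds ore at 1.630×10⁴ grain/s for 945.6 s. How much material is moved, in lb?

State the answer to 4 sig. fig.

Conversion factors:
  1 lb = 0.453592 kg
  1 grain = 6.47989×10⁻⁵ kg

1.630×10⁴ grain/s → 1.05622 kg/s
m = ṁ × t = 1.05622 × 945.6 = 998.762 kg
In lb: 998.762 / 0.453592 = 2201.9 lb

2202 lb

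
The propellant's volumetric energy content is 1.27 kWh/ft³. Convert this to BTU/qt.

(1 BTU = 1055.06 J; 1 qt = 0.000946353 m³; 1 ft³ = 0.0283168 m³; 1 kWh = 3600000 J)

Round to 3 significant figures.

1.27 kWh/ft³ × 3600000 J/kWh ÷ 0.0283168 m³/ft³ = 1.61459×10⁸ J/m³
1.61459×10⁸ J/m³ ÷ 1055.06 J/BTU × 0.000946353 m³/qt = 144.823 BTU/qt

145 BTU/qt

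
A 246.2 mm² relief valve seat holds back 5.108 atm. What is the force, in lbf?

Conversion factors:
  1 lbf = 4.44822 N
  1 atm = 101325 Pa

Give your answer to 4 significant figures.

28.65 lbf

5.108 atm × 101325 = 517568 Pa
246.2 mm² × 10⁻⁶ = 2.462×10⁻⁴ m²
F = P × A = 517568 Pa × 2.462×10⁻⁴ m² = 127.425 N
127.425 N ÷ (4.44822 N/lbf) = 28.6463 lbf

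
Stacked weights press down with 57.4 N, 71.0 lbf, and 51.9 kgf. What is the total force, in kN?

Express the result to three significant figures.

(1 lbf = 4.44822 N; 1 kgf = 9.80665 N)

0.882 kN

57.4 N (already N)
71.0 lbf × 4.44822 = 315.824 N
51.9 kgf × 9.80665 = 508.965 N
Combined: 57.4 + 315.824 + 508.965 = 882.189 N
In kN: 882.189 / 1000 = 0.882189 kN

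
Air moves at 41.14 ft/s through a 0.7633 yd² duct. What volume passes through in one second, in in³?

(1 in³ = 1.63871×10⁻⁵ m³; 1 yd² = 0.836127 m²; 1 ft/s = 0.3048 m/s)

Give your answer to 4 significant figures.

41.14 ft/s × 0.3048 → 12.5395 m/s
0.7633 yd² × 0.836127 → 0.638216 m²
V = v × A × t = 12.5395 m/s × 0.638216 m² × 1 s = 8.00291 m³
8.00291 m³ ÷ (1.63871×10⁻⁵ m³/in³) = 488366 in³

4.884×10⁵ in³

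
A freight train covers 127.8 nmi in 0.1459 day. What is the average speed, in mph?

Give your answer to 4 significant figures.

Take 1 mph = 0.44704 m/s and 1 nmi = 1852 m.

42.00 mph

127.8 nmi × 1852 = 236686 m
0.1459 day × 86400 = 12605.8 s
v = d / t = 236686 m / 12605.8 s = 18.776 m/s
18.776 m/s ÷ (0.44704 m/s/mph) = 42.0007 mph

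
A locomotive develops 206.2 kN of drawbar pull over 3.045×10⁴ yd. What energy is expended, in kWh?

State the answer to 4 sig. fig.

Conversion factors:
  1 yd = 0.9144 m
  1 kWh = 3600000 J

206.2 kN × 1000 = 206200 N
3.045×10⁴ yd × 0.9144 = 27843.5 m
W = F × d = 206200 N × 27843.5 m = 5.74133×10⁹ J
5.74133×10⁹ J ÷ (3600000 J/kWh) = 1594.81 kWh

1595 kWh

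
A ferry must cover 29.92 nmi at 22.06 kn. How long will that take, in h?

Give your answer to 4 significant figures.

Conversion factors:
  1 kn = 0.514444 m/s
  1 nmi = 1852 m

1.356 h

29.92 nmi × 1852 → 55411.8 m
22.06 kn × 0.514444 → 11.3486 m/s
t = d / v = 55411.8 m / 11.3486 m/s = 4882.7 s
4882.7 s ÷ (3600 s/h) = 1.35631 h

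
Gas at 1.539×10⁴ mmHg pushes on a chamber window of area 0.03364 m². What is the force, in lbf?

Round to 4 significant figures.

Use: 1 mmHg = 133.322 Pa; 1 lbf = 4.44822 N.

1.539×10⁴ mmHg × 133.322 → 2.05183×10⁶ Pa
F = P × A = 2.05183×10⁶ Pa × 0.03364 m² = 69023.6 N
69023.6 N ÷ (4.44822 N/lbf) = 15517.1 lbf

1.552×10⁴ lbf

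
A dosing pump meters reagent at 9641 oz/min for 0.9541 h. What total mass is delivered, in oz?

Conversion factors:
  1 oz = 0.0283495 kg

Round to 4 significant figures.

5.519×10⁵ oz

9641 oz/min → 4.55529 kg/s
0.9541 h → 3434.76 s
m = ṁ × t = 4.55529 × 3434.76 = 15646.3 kg
In oz: 15646.3 / 0.0283495 = 551907 oz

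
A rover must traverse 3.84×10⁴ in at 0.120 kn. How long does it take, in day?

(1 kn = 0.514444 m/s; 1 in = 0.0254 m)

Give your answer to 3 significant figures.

3.84×10⁴ in × 0.0254 → 975.36 m
0.120 kn × 0.514444 → 0.0617333 m/s
t = d / v = 975.36 m / 0.0617333 m/s = 15799.6 s
15799.6 s ÷ (86400 s/day) = 0.182866 day

0.183 day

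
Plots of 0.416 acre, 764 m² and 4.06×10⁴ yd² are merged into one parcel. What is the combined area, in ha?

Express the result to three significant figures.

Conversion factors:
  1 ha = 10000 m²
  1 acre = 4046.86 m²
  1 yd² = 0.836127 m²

3.64 ha

0.416 acre × 4046.86 = 1683.49 m²
764 m² (already m²)
4.06×10⁴ yd² × 0.836127 = 33946.8 m²
Combined: 1683.49 + 764 + 33946.8 = 36394.3 m²
In ha: 36394.3 / 10000 = 3.63943 ha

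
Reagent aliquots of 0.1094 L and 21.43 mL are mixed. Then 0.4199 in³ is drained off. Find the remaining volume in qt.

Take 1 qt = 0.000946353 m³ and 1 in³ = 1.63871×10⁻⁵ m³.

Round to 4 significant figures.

0.1094 L × 0.001 = 1.094×10⁻⁴ m³
21.43 mL × 10⁻⁶ = 2.143×10⁻⁵ m³
0.4199 in³ × 1.63871×10⁻⁵ = 6.88094×10⁻⁶ m³
Result: 1.094×10⁻⁴ + 2.143×10⁻⁵ − 6.88094×10⁻⁶ = 1.23949×10⁻⁴ m³
In qt: 1.23949×10⁻⁴ / 0.000946353 = 0.130975 qt

0.1310 qt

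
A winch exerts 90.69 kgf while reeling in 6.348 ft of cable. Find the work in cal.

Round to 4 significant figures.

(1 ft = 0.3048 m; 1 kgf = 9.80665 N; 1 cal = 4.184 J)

90.69 kgf × 9.80665 → 889.365 N
6.348 ft × 0.3048 → 1.93487 m
W = F × d = 889.365 N × 1.93487 m = 1720.81 J
1720.81 J ÷ (4.184 J/cal) = 411.283 cal

411.3 cal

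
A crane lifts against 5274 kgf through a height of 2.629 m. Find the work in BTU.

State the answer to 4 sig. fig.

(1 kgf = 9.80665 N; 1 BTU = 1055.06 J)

128.9 BTU

5274 kgf × 9.80665 → 51720.3 N
W = F × d = 51720.3 N × 2.629 m = 135973 J
135973 J ÷ (1055.06 J/BTU) = 128.877 BTU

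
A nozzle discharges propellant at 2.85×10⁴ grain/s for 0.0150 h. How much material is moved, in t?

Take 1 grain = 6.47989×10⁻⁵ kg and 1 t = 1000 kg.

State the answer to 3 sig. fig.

2.85×10⁴ grain/s → 1.84677 kg/s
0.0150 h → 54 s
m = ṁ × t = 1.84677 × 54 = 99.7256 kg
In t: 99.7256 / 1000 = 0.0997256 t

0.0997 t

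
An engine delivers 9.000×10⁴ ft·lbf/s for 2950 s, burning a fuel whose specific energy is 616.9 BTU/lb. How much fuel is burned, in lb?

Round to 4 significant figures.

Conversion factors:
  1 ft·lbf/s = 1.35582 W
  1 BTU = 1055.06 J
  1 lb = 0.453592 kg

9.000×10⁴ ft·lbf/s → 122024 W
E = P × t = 122024 × 2950 = 3.59971×10⁸ J
616.9 BTU/lb → 1.43492×10⁶ J/kg
m = E / e_s = 3.59971×10⁸ / 1.43492×10⁶ = 250.865 kg
In lb: 250.865 / 0.453592 = 553.063 lb

553.1 lb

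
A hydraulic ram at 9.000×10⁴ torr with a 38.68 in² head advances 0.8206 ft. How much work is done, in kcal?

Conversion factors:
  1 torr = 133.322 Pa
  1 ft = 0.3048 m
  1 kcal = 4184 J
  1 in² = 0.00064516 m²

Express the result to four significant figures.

17.90 kcal

9.000×10⁴ torr → 1.1999×10⁷ Pa
38.68 in² → 0.0249548 m²
F = P × A = 1.1999×10⁷ × 0.0249548 = 299433 N
0.8206 ft → 0.250119 m
W = F × d = 299433 × 0.250119 = 74893.9 J
In kcal: 74893.9 / 4184 = 17.9001 kcal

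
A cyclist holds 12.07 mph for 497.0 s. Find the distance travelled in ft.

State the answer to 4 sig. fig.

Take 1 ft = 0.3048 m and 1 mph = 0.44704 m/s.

12.07 mph × 0.44704 = 5.39577 m/s
d = v × t = 5.39577 m/s × 497 s = 2681.7 m
2681.7 m ÷ (0.3048 m/ft) = 8798.23 ft

8798 ft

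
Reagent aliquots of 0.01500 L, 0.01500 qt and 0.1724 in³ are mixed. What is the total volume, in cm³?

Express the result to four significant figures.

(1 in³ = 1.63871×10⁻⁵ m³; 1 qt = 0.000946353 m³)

0.01500 L × 0.001 = 1.5×10⁻⁵ m³
0.01500 qt × 0.000946353 = 1.41953×10⁻⁵ m³
0.1724 in³ × 1.63871×10⁻⁵ = 2.82514×10⁻⁶ m³
Total: 1.5×10⁻⁵ + 1.41953×10⁻⁵ + 2.82514×10⁻⁶ = 3.20204×10⁻⁵ m³
In cm³: 3.20204×10⁻⁵ / 10⁻⁶ = 32.0204 cm³

32.02 cm³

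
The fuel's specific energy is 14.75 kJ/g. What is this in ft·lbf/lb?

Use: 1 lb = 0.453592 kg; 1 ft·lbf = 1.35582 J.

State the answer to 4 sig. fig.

14.75 kJ/g × 1000 J/kJ ÷ 0.001 kg/g = 1.475×10⁷ J/kg
1.475×10⁷ J/kg ÷ 1.35582 J/ft·lbf × 0.453592 kg/lb = 4.93464×10⁶ ft·lbf/lb

4.935×10⁶ ft·lbf/lb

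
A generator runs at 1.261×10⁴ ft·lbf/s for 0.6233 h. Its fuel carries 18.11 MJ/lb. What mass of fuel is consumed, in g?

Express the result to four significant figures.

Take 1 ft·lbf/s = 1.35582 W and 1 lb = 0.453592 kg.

960.9 g

1.261×10⁴ ft·lbf/s → 17096.9 W
0.6233 h → 2243.88 s
E = P × t = 17096.9 × 2243.88 = 3.83634×10⁷ J
18.11 MJ/lb → 3.99257×10⁷ J/kg
m = E / e_s = 3.83634×10⁷ / 3.99257×10⁷ = 0.96087 kg
In g: 0.96087 / 0.001 = 960.87 g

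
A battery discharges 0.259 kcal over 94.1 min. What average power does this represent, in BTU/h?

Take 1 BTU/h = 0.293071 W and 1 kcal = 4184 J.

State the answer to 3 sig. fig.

0.655 BTU/h

0.259 kcal × 4184 → 1083.66 J
94.1 min × 60 → 5646 s
P = E / t = 1083.66 J / 5646 s = 0.191934 W
0.191934 W ÷ (0.293071 W/BTU/h) = 0.654906 BTU/h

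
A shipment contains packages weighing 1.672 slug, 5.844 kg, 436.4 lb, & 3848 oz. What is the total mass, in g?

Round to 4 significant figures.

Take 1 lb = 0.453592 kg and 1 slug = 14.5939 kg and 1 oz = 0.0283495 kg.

3.373×10⁵ g

1.672 slug × 14.5939 = 24.401 kg
5.844 kg (already kg)
436.4 lb × 0.453592 = 197.948 kg
3848 oz × 0.0283495 = 109.089 kg
Combined: 24.401 + 5.844 + 197.948 + 109.089 = 337.282 kg
In g: 337.282 / 0.001 = 337282 g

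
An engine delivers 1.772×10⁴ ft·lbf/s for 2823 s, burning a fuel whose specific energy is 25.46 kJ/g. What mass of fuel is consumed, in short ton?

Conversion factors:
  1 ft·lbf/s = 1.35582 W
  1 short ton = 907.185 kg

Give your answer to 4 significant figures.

0.002936 short ton

1.772×10⁴ ft·lbf/s → 24025.1 W
E = P × t = 24025.1 × 2823 = 6.78229×10⁷ J
25.46 kJ/g → 2.546×10⁷ J/kg
m = E / e_s = 6.78229×10⁷ / 2.546×10⁷ = 2.6639 kg
In short ton: 2.6639 / 907.185 = 0.00293645 short ton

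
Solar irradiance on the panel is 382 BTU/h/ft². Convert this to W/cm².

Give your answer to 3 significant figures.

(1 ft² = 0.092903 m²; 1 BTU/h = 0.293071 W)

0.121 W/cm²

382 BTU/h/ft² × 0.293071 W/BTU/h ÷ 0.092903 m²/ft² = 1205.05 W/m²
1205.05 W/m² × 0.0001 m²/cm² = 0.120505 W/cm²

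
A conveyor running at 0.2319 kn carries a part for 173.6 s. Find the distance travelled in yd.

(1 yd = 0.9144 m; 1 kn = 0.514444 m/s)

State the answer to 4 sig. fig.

22.65 yd

0.2319 kn × 0.514444 → 0.1193 m/s
d = v × t = 0.1193 m/s × 173.6 s = 20.7105 m
20.7105 m ÷ (0.9144 m/yd) = 22.6493 yd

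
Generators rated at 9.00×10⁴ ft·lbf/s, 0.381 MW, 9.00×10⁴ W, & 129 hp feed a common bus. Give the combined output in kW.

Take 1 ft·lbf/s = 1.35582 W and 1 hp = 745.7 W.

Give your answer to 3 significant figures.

689 kW

9.00×10⁴ ft·lbf/s × 1.35582 → 122024 W
0.381 MW × 1000000 → 381000 W
9.00×10⁴ W (already W)
129 hp × 745.7 → 96195.3 W
Total: 122024 + 381000 + 90000 + 96195.3 = 689219 W
In kW: 689219 / 1000 = 689.219 kW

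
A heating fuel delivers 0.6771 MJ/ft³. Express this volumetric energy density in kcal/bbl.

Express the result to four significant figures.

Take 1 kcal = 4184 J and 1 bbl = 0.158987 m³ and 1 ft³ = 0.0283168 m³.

0.6771 MJ/ft³ × 1000000 J/MJ ÷ 0.0283168 m³/ft³ = 2.39116×10⁷ J/m³
2.39116×10⁷ J/m³ ÷ 4184 J/kcal × 0.158987 m³/bbl = 908.612 kcal/bbl

908.6 kcal/bbl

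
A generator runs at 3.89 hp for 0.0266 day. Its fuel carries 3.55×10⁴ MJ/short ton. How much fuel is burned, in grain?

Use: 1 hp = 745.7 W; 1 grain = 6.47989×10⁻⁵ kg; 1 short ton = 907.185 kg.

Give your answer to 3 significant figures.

3.89 hp → 2900.77 W
0.0266 day → 2298.24 s
E = P × t = 2900.77 × 2298.24 = 6.66667×10⁶ J
3.55×10⁴ MJ/short ton → 3.9132×10⁷ J/kg
m = E / e_s = 6.66667×10⁶ / 3.9132×10⁷ = 0.170364 kg
In grain: 0.170364 / 6.47989×10⁻⁵ = 2629.12 grain

2630 grain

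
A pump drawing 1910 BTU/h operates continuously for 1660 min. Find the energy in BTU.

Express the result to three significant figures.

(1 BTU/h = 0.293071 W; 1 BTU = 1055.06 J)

5.28×10⁴ BTU

1910 BTU/h × 0.293071 → 559.766 W
1660 min × 60 → 99600 s
E = P × t = 559.766 W × 99600 s = 5.57527×10⁷ J
5.57527×10⁷ J ÷ (1055.06 J/BTU) = 52843.2 BTU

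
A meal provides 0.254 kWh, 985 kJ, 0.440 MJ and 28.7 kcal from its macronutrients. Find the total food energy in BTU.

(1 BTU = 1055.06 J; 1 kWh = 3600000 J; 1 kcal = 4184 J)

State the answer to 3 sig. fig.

2330 BTU

0.254 kWh × 3600000 → 914400 J
985 kJ × 1000 → 985000 J
0.440 MJ × 1000000 → 440000 J
28.7 kcal × 4184 → 120081 J
Total: 914400 + 985000 + 440000 + 120081 = 2.45948×10⁶ J
In BTU: 2.45948×10⁶ / 1055.06 = 2331.13 BTU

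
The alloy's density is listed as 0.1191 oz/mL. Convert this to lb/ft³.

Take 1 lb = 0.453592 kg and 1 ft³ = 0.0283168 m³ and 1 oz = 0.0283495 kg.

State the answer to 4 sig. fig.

210.8 lb/ft³

0.1191 oz/mL × 0.0283495 kg/oz ÷ 10⁻⁶ m³/mL = 3376.43 kg/m³
3376.43 kg/m³ ÷ 0.453592 kg/lb × 0.0283168 m³/ft³ = 210.783 lb/ft³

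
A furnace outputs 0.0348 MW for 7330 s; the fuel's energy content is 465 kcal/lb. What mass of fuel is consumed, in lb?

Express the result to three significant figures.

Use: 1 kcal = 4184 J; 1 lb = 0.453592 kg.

0.0348 MW → 34800 W
E = P × t = 34800 × 7330 = 2.55084×10⁸ J
465 kcal/lb → 4.28923×10⁶ J/kg
m = E / e_s = 2.55084×10⁸ / 4.28923×10⁶ = 59.4708 kg
In lb: 59.4708 / 0.453592 = 131.111 lb

131 lb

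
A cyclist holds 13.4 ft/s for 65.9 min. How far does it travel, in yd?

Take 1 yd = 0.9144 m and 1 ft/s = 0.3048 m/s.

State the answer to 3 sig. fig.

13.4 ft/s × 0.3048 = 4.08432 m/s
65.9 min × 60 = 3954 s
d = v × t = 4.08432 m/s × 3954 s = 16149.4 m
16149.4 m ÷ (0.9144 m/yd) = 17661.2 yd

1.77×10⁴ yd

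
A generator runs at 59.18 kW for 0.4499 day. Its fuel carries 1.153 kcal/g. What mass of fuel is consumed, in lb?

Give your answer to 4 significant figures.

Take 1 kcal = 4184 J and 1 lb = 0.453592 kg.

59.18 kW → 59180 W
0.4499 day → 38871.4 s
E = P × t = 59180 × 38871.4 = 2.30041×10⁹ J
1.153 kcal/g → 4.82415×10⁶ J/kg
m = E / e_s = 2.30041×10⁹ / 4.82415×10⁶ = 476.853 kg
In lb: 476.853 / 0.453592 = 1051.28 lb

1051 lb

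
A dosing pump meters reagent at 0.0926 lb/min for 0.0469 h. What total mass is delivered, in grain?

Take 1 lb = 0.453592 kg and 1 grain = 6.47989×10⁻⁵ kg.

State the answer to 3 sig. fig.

0.0926 lb/min → 7.00044×10⁻⁴ kg/s
0.0469 h → 168.84 s
m = ṁ × t = 7.00044×10⁻⁴ × 168.84 = 0.118195 kg
In grain: 0.118195 / 6.47989×10⁻⁵ = 1824.03 grain

1820 grain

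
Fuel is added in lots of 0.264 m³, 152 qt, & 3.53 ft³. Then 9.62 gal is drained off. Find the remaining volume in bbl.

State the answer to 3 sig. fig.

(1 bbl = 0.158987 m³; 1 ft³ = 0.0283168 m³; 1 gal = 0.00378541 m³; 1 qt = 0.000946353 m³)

0.264 m³ (already m³)
152 qt × 0.000946353 = 0.143846 m³
3.53 ft³ × 0.0283168 = 0.0999583 m³
9.62 gal × 0.00378541 = 0.0364156 m³
Result: 0.264 + 0.143846 + 0.0999583 − 0.0364156 = 0.471389 m³
In bbl: 0.471389 / 0.158987 = 2.96495 bbl

2.96 bbl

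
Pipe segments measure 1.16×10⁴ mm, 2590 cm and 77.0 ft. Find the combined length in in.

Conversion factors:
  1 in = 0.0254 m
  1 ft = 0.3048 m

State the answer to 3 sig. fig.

1.16×10⁴ mm × 0.001 = 11.6 m
2590 cm × 0.01 = 25.9 m
77.0 ft × 0.3048 = 23.4696 m
Combined: 11.6 + 25.9 + 23.4696 = 60.9696 m
In in: 60.9696 / 0.0254 = 2400.38 in

2400 in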